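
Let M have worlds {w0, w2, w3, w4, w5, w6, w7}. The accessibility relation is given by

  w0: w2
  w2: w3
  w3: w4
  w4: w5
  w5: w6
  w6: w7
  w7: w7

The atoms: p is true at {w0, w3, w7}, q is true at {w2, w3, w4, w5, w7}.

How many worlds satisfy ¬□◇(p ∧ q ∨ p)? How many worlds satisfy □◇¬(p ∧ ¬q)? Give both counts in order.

3 and 7

For ¬□◇(p ∧ q ∨ p):
w0: □◇(p ∧ q ∨ p) is T. ✗
w2: □◇(p ∧ q ∨ p) is F. ✓
w3: □◇(p ∧ q ∨ p) is F. ✓
w4: □◇(p ∧ q ∨ p) is F. ✓
w5: □◇(p ∧ q ∨ p) is T. ✗
w6: □◇(p ∧ q ∨ p) is T. ✗
w7: □◇(p ∧ q ∨ p) is T. ✗
— 3 worlds.
For □◇¬(p ∧ ¬q):
w0: successors {w2}; ◇¬(p ∧ ¬q) there: w2:T. ✓
w2: successors {w3}; ◇¬(p ∧ ¬q) there: w3:T. ✓
w3: successors {w4}; ◇¬(p ∧ ¬q) there: w4:T. ✓
w4: successors {w5}; ◇¬(p ∧ ¬q) there: w5:T. ✓
w5: successors {w6}; ◇¬(p ∧ ¬q) there: w6:T. ✓
w6: successors {w7}; ◇¬(p ∧ ¬q) there: w7:T. ✓
w7: successors {w7}; ◇¬(p ∧ ¬q) there: w7:T. ✓
— 7 worlds.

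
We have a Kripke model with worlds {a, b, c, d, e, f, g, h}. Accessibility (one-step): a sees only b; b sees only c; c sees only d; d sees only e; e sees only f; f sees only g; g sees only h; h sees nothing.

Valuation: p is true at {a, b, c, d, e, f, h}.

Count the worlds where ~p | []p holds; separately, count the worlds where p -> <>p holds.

For ~p | []p:
a: ~p is F, []p is T. ✓
b: ~p is F, []p is T. ✓
c: ~p is F, []p is T. ✓
d: ~p is F, []p is T. ✓
e: ~p is F, []p is T. ✓
f: ~p is F, []p is F. ✗
g: ~p is T, []p is T. ✓
h: ~p is F, []p is T. ✓
— 7 worlds.
For p -> <>p:
a: p is T, <>p is T. ✓
b: p is T, <>p is T. ✓
c: p is T, <>p is T. ✓
d: p is T, <>p is T. ✓
e: p is T, <>p is T. ✓
f: p is T, <>p is F. ✗
g: p is F, <>p is T. ✓
h: p is T, <>p is F. ✗
— 6 worlds.

7 and 6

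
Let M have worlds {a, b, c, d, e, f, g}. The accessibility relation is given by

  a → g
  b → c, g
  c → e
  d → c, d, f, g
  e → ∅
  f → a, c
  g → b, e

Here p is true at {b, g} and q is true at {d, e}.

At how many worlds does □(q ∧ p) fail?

6

a: successors {g}; q ∧ p there: g:F. ✗
b: successors {c, g}; q ∧ p there: c:F, g:F. ✗
c: successors {e}; q ∧ p there: e:F. ✗
d: successors {c, d, f, g}; q ∧ p there: c:F, d:F, f:F, g:F. ✗
e: no successors, so □(q ∧ p) holds vacuously. ✓
f: successors {a, c}; q ∧ p there: a:F, c:F. ✗
g: successors {b, e}; q ∧ p there: b:F, e:F. ✗
Satisfying worlds: {e}.
So □(q ∧ p) fails at the other 6 worlds.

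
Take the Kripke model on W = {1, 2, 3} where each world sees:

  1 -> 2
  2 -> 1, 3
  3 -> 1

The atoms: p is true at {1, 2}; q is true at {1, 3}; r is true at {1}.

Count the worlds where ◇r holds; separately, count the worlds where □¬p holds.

2 and 0

For ◇r:
1: successors {2}; r there: 2:F. ✗
2: successors {1, 3}; r there: 1:T, 3:F. ✓
3: successors {1}; r there: 1:T. ✓
— 2 worlds.
For □¬p:
1: successors {2}; ¬p there: 2:F. ✗
2: successors {1, 3}; ¬p there: 1:F, 3:T. ✗
3: successors {1}; ¬p there: 1:F. ✗
— 0 worlds.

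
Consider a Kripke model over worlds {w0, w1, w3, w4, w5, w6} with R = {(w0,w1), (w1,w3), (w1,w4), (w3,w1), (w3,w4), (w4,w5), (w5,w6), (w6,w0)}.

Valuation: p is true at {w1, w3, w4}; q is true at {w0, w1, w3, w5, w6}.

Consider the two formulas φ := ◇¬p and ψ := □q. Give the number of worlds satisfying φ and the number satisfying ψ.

For ◇¬p:
w0: successors {w1}; ¬p there: w1:F. ✗
w1: successors {w3, w4}; ¬p there: w3:F, w4:F. ✗
w3: successors {w1, w4}; ¬p there: w1:F, w4:F. ✗
w4: successors {w5}; ¬p there: w5:T. ✓
w5: successors {w6}; ¬p there: w6:T. ✓
w6: successors {w0}; ¬p there: w0:T. ✓
— 3 worlds.
For □q:
w0: successors {w1}; q there: w1:T. ✓
w1: successors {w3, w4}; q there: w3:T, w4:F. ✗
w3: successors {w1, w4}; q there: w1:T, w4:F. ✗
w4: successors {w5}; q there: w5:T. ✓
w5: successors {w6}; q there: w6:T. ✓
w6: successors {w0}; q there: w0:T. ✓
— 4 worlds.

3 and 4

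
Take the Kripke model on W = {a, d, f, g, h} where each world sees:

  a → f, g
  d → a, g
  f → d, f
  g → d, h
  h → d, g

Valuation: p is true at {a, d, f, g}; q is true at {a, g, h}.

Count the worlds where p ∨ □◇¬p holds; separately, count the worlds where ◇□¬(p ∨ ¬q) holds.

For p ∨ □◇¬p:
a: p is T, □◇¬p is F. ✓
d: p is T, □◇¬p is F. ✓
f: p is T, □◇¬p is F. ✓
g: p is T, □◇¬p is F. ✓
h: p is F, □◇¬p is F. ✗
— 4 worlds.
For ◇□¬(p ∨ ¬q):
a: successors {f, g}; □¬(p ∨ ¬q) there: f:F, g:F. ✗
d: successors {a, g}; □¬(p ∨ ¬q) there: a:F, g:F. ✗
f: successors {d, f}; □¬(p ∨ ¬q) there: d:F, f:F. ✗
g: successors {d, h}; □¬(p ∨ ¬q) there: d:F, h:F. ✗
h: successors {d, g}; □¬(p ∨ ¬q) there: d:F, g:F. ✗
— 0 worlds.

4 and 0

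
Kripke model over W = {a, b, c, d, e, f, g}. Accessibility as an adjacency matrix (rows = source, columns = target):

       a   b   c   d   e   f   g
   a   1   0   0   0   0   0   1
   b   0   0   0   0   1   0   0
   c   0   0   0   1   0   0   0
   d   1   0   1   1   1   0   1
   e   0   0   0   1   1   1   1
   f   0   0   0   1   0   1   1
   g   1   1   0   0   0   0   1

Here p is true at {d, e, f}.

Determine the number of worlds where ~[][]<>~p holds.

6

a: [][]<>~p is F. ✓
b: [][]<>~p is T. ✗
c: [][]<>~p is F. ✓
d: [][]<>~p is F. ✓
e: [][]<>~p is F. ✓
f: [][]<>~p is F. ✓
g: [][]<>~p is F. ✓
Satisfying worlds: {a, c, d, e, f, g}.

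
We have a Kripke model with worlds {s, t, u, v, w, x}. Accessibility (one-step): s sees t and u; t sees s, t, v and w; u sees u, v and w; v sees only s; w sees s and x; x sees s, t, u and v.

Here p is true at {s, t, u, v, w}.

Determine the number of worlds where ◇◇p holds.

s: successors {t, u}; ◇p there: t:T, u:T. ✓
t: successors {s, t, v, w}; ◇p there: s:T, t:T, v:T, w:T. ✓
u: successors {u, v, w}; ◇p there: u:T, v:T, w:T. ✓
v: successors {s}; ◇p there: s:T. ✓
w: successors {s, x}; ◇p there: s:T, x:T. ✓
x: successors {s, t, u, v}; ◇p there: s:T, t:T, u:T, v:T. ✓
Satisfying worlds: {s, t, u, v, w, x}.

6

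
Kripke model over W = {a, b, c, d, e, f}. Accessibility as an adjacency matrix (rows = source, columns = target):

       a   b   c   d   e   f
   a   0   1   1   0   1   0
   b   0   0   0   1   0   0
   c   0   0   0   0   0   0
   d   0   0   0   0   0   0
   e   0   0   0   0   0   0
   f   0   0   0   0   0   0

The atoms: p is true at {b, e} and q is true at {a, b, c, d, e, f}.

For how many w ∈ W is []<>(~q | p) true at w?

a: successors {b, c, e}; <>(~q | p) there: b:F, c:F, e:F. ✗
b: successors {d}; <>(~q | p) there: d:F. ✗
c: no successors, so []<>(~q | p) holds vacuously. ✓
d: no successors, so []<>(~q | p) holds vacuously. ✓
e: no successors, so []<>(~q | p) holds vacuously. ✓
f: no successors, so []<>(~q | p) holds vacuously. ✓
Satisfying worlds: {c, d, e, f}.

4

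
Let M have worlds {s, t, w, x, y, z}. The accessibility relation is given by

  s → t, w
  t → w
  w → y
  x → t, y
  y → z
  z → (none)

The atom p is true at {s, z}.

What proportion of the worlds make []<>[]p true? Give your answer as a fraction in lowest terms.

s: successors {t, w}; <>[]p there: t:F, w:T. ✗
t: successors {w}; <>[]p there: w:T. ✓
w: successors {y}; <>[]p there: y:T. ✓
x: successors {t, y}; <>[]p there: t:F, y:T. ✗
y: successors {z}; <>[]p there: z:F. ✗
z: no successors, so []<>[]p holds vacuously. ✓
That's 3 of 6 worlds, so 3/6 = 1/2.

1/2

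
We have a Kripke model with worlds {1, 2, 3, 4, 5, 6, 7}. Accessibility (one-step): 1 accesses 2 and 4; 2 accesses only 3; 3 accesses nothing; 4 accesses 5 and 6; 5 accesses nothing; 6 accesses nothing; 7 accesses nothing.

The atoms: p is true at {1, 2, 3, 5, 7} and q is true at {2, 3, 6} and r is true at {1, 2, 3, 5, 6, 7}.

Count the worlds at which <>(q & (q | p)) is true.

1: successors {2, 4}; q & (q | p) there: 2:T, 4:F. ✓
2: successors {3}; q & (q | p) there: 3:T. ✓
3: no successors, so <>(q & (q | p)) fails. ✗
4: successors {5, 6}; q & (q | p) there: 5:F, 6:T. ✓
5: no successors, so <>(q & (q | p)) fails. ✗
6: no successors, so <>(q & (q | p)) fails. ✗
7: no successors, so <>(q & (q | p)) fails. ✗
Satisfying worlds: {1, 2, 4}.

3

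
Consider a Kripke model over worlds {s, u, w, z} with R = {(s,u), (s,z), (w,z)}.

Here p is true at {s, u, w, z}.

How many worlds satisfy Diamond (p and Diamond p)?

0

s: successors {u, z}; p and Diamond p there: u:F, z:F. ✗
u: no successors, so Diamond (p and Diamond p) fails. ✗
w: successors {z}; p and Diamond p there: z:F. ✗
z: no successors, so Diamond (p and Diamond p) fails. ✗
Satisfying worlds: ∅.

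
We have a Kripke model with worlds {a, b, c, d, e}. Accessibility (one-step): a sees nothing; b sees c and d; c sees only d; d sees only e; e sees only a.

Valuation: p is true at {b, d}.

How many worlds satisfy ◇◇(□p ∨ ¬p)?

3

a: no successors, so ◇◇(□p ∨ ¬p) fails. ✗
b: successors {c, d}; ◇(□p ∨ ¬p) there: c:F, d:T. ✓
c: successors {d}; ◇(□p ∨ ¬p) there: d:T. ✓
d: successors {e}; ◇(□p ∨ ¬p) there: e:T. ✓
e: successors {a}; ◇(□p ∨ ¬p) there: a:F. ✗
Satisfying worlds: {b, c, d}.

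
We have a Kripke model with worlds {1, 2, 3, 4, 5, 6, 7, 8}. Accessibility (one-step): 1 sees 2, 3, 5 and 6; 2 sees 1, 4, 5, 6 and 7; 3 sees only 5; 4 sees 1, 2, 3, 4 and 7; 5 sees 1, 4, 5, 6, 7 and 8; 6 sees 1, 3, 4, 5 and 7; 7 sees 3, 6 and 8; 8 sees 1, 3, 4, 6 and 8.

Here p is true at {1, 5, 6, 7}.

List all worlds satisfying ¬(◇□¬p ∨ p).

1: ◇□¬p ∨ p is T. ✗
2: ◇□¬p ∨ p is F. ✓
3: ◇□¬p ∨ p is F. ✓
4: ◇□¬p ∨ p is F. ✓
5: ◇□¬p ∨ p is T. ✗
6: ◇□¬p ∨ p is T. ✗
7: ◇□¬p ∨ p is T. ✗
8: ◇□¬p ∨ p is F. ✓

{2, 3, 4, 8}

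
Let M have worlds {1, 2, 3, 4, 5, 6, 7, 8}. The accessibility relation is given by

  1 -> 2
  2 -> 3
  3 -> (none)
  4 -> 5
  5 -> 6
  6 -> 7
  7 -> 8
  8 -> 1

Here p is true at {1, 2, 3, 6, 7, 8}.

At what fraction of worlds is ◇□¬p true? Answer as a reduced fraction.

1: successors {2}; □¬p there: 2:F. ✗
2: successors {3}; □¬p there: 3:T. ✓
3: no successors, so ◇□¬p fails. ✗
4: successors {5}; □¬p there: 5:F. ✗
5: successors {6}; □¬p there: 6:F. ✗
6: successors {7}; □¬p there: 7:F. ✗
7: successors {8}; □¬p there: 8:F. ✗
8: successors {1}; □¬p there: 1:F. ✗
That's 1 of 8 worlds, so 1/8.

1/8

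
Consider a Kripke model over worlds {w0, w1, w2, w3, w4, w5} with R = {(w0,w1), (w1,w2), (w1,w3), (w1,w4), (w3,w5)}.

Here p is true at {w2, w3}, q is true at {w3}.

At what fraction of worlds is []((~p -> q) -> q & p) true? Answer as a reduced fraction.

w0: successors {w1}; (~p -> q) -> q & p there: w1:T. ✓
w1: successors {w2, w3, w4}; (~p -> q) -> q & p there: w2:F, w3:T, w4:T. ✗
w2: no successors, so []((~p -> q) -> q & p) holds vacuously. ✓
w3: successors {w5}; (~p -> q) -> q & p there: w5:T. ✓
w4: no successors, so []((~p -> q) -> q & p) holds vacuously. ✓
w5: no successors, so []((~p -> q) -> q & p) holds vacuously. ✓
That's 5 of 6 worlds, so 5/6.

5/6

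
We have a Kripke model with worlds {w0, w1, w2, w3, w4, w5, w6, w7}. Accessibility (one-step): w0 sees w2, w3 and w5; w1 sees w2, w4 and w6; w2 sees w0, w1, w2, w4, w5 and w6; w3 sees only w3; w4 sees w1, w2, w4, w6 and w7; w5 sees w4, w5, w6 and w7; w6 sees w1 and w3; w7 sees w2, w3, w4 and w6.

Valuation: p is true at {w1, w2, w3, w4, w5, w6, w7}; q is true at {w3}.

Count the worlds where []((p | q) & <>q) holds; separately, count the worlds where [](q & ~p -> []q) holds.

For []((p | q) & <>q):
w0: successors {w2, w3, w5}; (p | q) & <>q there: w2:F, w3:T, w5:F. ✗
w1: successors {w2, w4, w6}; (p | q) & <>q there: w2:F, w4:F, w6:T. ✗
w2: successors {w0, w1, w2, w4, w5, w6}; (p | q) & <>q there: w0:F, w1:F, w2:F, w4:F, w5:F, w6:T. ✗
w3: successors {w3}; (p | q) & <>q there: w3:T. ✓
w4: successors {w1, w2, w4, w6, w7}; (p | q) & <>q there: w1:F, w2:F, w4:F, w6:T, w7:T. ✗
w5: successors {w4, w5, w6, w7}; (p | q) & <>q there: w4:F, w5:F, w6:T, w7:T. ✗
w6: successors {w1, w3}; (p | q) & <>q there: w1:F, w3:T. ✗
w7: successors {w2, w3, w4, w6}; (p | q) & <>q there: w2:F, w3:T, w4:F, w6:T. ✗
— 1 world.
For [](q & ~p -> []q):
w0: successors {w2, w3, w5}; q & ~p -> []q there: w2:T, w3:T, w5:T. ✓
w1: successors {w2, w4, w6}; q & ~p -> []q there: w2:T, w4:T, w6:T. ✓
w2: successors {w0, w1, w2, w4, w5, w6}; q & ~p -> []q there: w0:T, w1:T, w2:T, w4:T, w5:T, w6:T. ✓
w3: successors {w3}; q & ~p -> []q there: w3:T. ✓
w4: successors {w1, w2, w4, w6, w7}; q & ~p -> []q there: w1:T, w2:T, w4:T, w6:T, w7:T. ✓
w5: successors {w4, w5, w6, w7}; q & ~p -> []q there: w4:T, w5:T, w6:T, w7:T. ✓
w6: successors {w1, w3}; q & ~p -> []q there: w1:T, w3:T. ✓
w7: successors {w2, w3, w4, w6}; q & ~p -> []q there: w2:T, w3:T, w4:T, w6:T. ✓
— 8 worlds.

1 and 8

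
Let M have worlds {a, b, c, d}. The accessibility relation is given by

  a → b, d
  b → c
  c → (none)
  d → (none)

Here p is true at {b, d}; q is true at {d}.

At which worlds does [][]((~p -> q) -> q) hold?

{a, b, c, d}

a: successors {b, d}; []((~p -> q) -> q) there: b:T, d:T. ✓
b: successors {c}; []((~p -> q) -> q) there: c:T. ✓
c: no successors, so [][]((~p -> q) -> q) holds vacuously. ✓
d: no successors, so [][]((~p -> q) -> q) holds vacuously. ✓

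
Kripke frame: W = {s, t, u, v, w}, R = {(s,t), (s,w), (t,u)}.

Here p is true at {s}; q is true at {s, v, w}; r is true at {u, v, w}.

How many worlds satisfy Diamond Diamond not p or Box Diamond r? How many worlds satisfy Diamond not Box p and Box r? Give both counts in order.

For Diamond Diamond not p or Box Diamond r:
s: Diamond Diamond not p is T, Box Diamond r is F. ✓
t: Diamond Diamond not p is F, Box Diamond r is F. ✗
u: Diamond Diamond not p is F, Box Diamond r is T. ✓
v: Diamond Diamond not p is F, Box Diamond r is T. ✓
w: Diamond Diamond not p is F, Box Diamond r is T. ✓
— 4 worlds.
For Diamond not Box p and Box r:
s: Diamond not Box p is T, Box r is F. ✗
t: Diamond not Box p is F, Box r is T. ✗
u: Diamond not Box p is F, Box r is T. ✗
v: Diamond not Box p is F, Box r is T. ✗
w: Diamond not Box p is F, Box r is T. ✗
— 0 worlds.

4 and 0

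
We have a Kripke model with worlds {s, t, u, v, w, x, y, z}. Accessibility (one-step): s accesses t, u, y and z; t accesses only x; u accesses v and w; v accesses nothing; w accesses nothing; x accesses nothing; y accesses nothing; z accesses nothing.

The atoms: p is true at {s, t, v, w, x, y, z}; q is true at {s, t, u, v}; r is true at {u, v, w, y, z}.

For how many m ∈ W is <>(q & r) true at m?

s: successors {t, u, y, z}; q & r there: t:F, u:T, y:F, z:F. ✓
t: successors {x}; q & r there: x:F. ✗
u: successors {v, w}; q & r there: v:T, w:F. ✓
v: no successors, so <>(q & r) fails. ✗
w: no successors, so <>(q & r) fails. ✗
x: no successors, so <>(q & r) fails. ✗
y: no successors, so <>(q & r) fails. ✗
z: no successors, so <>(q & r) fails. ✗
Satisfying worlds: {s, u}.

2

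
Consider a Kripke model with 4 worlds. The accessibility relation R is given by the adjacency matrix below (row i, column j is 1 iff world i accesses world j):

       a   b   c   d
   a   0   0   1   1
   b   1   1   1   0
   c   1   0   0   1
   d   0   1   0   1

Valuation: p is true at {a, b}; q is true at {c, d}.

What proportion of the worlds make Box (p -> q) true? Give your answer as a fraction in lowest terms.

1/4

a: successors {c, d}; p -> q there: c:T, d:T. ✓
b: successors {a, b, c}; p -> q there: a:F, b:F, c:T. ✗
c: successors {a, d}; p -> q there: a:F, d:T. ✗
d: successors {b, d}; p -> q there: b:F, d:T. ✗
That's 1 of 4 worlds, so 1/4.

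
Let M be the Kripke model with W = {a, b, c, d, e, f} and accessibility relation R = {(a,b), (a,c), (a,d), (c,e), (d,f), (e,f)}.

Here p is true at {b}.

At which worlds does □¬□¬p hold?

{b, f}

a: successors {b, c, d}; ¬□¬p there: b:F, c:F, d:F. ✗
b: no successors, so □¬□¬p holds vacuously. ✓
c: successors {e}; ¬□¬p there: e:F. ✗
d: successors {f}; ¬□¬p there: f:F. ✗
e: successors {f}; ¬□¬p there: f:F. ✗
f: no successors, so □¬□¬p holds vacuously. ✓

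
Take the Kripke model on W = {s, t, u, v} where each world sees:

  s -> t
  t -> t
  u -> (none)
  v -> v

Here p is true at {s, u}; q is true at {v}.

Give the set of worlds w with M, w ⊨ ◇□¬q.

s: successors {t}; □¬q there: t:T. ✓
t: successors {t}; □¬q there: t:T. ✓
u: no successors, so ◇□¬q fails. ✗
v: successors {v}; □¬q there: v:F. ✗

{s, t}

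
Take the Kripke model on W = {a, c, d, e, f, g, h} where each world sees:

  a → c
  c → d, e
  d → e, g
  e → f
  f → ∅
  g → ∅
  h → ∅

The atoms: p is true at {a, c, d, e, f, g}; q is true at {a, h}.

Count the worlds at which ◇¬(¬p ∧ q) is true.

a: successors {c}; ¬(¬p ∧ q) there: c:T. ✓
c: successors {d, e}; ¬(¬p ∧ q) there: d:T, e:T. ✓
d: successors {e, g}; ¬(¬p ∧ q) there: e:T, g:T. ✓
e: successors {f}; ¬(¬p ∧ q) there: f:T. ✓
f: no successors, so ◇¬(¬p ∧ q) fails. ✗
g: no successors, so ◇¬(¬p ∧ q) fails. ✗
h: no successors, so ◇¬(¬p ∧ q) fails. ✗
Satisfying worlds: {a, c, d, e}.

4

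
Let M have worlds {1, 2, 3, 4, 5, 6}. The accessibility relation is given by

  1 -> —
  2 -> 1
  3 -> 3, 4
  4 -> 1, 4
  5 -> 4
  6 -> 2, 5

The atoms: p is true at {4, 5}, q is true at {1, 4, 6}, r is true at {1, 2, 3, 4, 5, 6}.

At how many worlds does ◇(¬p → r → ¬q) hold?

1: no successors, so ◇(¬p → r → ¬q) fails. ✗
2: successors {1}; ¬p → r → ¬q there: 1:F. ✗
3: successors {3, 4}; ¬p → r → ¬q there: 3:T, 4:T. ✓
4: successors {1, 4}; ¬p → r → ¬q there: 1:F, 4:T. ✓
5: successors {4}; ¬p → r → ¬q there: 4:T. ✓
6: successors {2, 5}; ¬p → r → ¬q there: 2:T, 5:T. ✓
Satisfying worlds: {3, 4, 5, 6}.

4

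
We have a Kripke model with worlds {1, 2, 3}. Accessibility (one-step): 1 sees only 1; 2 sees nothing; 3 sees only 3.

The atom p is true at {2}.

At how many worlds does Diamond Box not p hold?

2

1: successors {1}; Box not p there: 1:T. ✓
2: no successors, so Diamond Box not p fails. ✗
3: successors {3}; Box not p there: 3:T. ✓
Satisfying worlds: {1, 3}.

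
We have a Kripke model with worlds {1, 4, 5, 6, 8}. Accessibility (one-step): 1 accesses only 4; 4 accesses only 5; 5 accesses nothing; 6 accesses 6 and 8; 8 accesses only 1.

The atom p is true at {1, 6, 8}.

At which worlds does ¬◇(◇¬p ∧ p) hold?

1: ◇(◇¬p ∧ p) is F. ✓
4: ◇(◇¬p ∧ p) is F. ✓
5: ◇(◇¬p ∧ p) is F. ✓
6: ◇(◇¬p ∧ p) is F. ✓
8: ◇(◇¬p ∧ p) is T. ✗

{1, 4, 5, 6}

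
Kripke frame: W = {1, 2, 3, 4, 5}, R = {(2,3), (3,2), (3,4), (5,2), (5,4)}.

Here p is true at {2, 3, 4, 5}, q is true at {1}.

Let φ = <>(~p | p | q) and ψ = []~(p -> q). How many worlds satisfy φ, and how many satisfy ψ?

3 and 5

For <>(~p | p | q):
1: no successors, so <>(~p | p | q) fails. ✗
2: successors {3}; ~p | p | q there: 3:T. ✓
3: successors {2, 4}; ~p | p | q there: 2:T, 4:T. ✓
4: no successors, so <>(~p | p | q) fails. ✗
5: successors {2, 4}; ~p | p | q there: 2:T, 4:T. ✓
— 3 worlds.
For []~(p -> q):
1: no successors, so []~(p -> q) holds vacuously. ✓
2: successors {3}; ~(p -> q) there: 3:T. ✓
3: successors {2, 4}; ~(p -> q) there: 2:T, 4:T. ✓
4: no successors, so []~(p -> q) holds vacuously. ✓
5: successors {2, 4}; ~(p -> q) there: 2:T, 4:T. ✓
— 5 worlds.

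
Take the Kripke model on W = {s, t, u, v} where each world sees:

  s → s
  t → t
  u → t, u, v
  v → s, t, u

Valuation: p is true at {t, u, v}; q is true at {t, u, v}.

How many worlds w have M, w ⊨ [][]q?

1

s: successors {s}; []q there: s:F. ✗
t: successors {t}; []q there: t:T. ✓
u: successors {t, u, v}; []q there: t:T, u:T, v:F. ✗
v: successors {s, t, u}; []q there: s:F, t:T, u:T. ✗
Satisfying worlds: {t}.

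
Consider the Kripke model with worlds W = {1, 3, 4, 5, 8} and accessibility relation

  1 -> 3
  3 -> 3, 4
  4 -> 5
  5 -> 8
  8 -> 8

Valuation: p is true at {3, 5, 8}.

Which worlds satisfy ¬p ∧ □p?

{1, 4}

1: ¬p is T, □p is T. ✓
3: ¬p is F, □p is F. ✗
4: ¬p is T, □p is T. ✓
5: ¬p is F, □p is T. ✗
8: ¬p is F, □p is T. ✗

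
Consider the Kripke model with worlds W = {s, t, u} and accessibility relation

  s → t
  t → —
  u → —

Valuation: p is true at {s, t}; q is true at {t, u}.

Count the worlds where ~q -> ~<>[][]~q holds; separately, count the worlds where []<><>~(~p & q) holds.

For ~q -> ~<>[][]~q:
s: ~q is T, ~<>[][]~q is F. ✗
t: ~q is F, ~<>[][]~q is T. ✓
u: ~q is F, ~<>[][]~q is T. ✓
— 2 worlds.
For []<><>~(~p & q):
s: successors {t}; <><>~(~p & q) there: t:F. ✗
t: no successors, so []<><>~(~p & q) holds vacuously. ✓
u: no successors, so []<><>~(~p & q) holds vacuously. ✓
— 2 worlds.

2 and 2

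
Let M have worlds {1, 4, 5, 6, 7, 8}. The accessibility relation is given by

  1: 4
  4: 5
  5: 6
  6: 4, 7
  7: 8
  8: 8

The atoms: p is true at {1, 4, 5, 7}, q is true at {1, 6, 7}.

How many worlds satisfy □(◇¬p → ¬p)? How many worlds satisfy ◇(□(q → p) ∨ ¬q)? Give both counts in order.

4 and 6

For □(◇¬p → ¬p):
1: successors {4}; ◇¬p → ¬p there: 4:T. ✓
4: successors {5}; ◇¬p → ¬p there: 5:F. ✗
5: successors {6}; ◇¬p → ¬p there: 6:T. ✓
6: successors {4, 7}; ◇¬p → ¬p there: 4:T, 7:F. ✗
7: successors {8}; ◇¬p → ¬p there: 8:T. ✓
8: successors {8}; ◇¬p → ¬p there: 8:T. ✓
— 4 worlds.
For ◇(□(q → p) ∨ ¬q):
1: successors {4}; □(q → p) ∨ ¬q there: 4:T. ✓
4: successors {5}; □(q → p) ∨ ¬q there: 5:T. ✓
5: successors {6}; □(q → p) ∨ ¬q there: 6:T. ✓
6: successors {4, 7}; □(q → p) ∨ ¬q there: 4:T, 7:T. ✓
7: successors {8}; □(q → p) ∨ ¬q there: 8:T. ✓
8: successors {8}; □(q → p) ∨ ¬q there: 8:T. ✓
— 6 worlds.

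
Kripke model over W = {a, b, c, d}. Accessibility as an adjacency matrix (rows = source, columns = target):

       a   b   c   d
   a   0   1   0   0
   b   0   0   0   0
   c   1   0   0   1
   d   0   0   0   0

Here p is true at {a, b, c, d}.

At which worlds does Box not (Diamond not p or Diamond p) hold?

{a, b, d}

a: successors {b}; not (Diamond not p or Diamond p) there: b:T. ✓
b: no successors, so Box not (Diamond not p or Diamond p) holds vacuously. ✓
c: successors {a, d}; not (Diamond not p or Diamond p) there: a:F, d:T. ✗
d: no successors, so Box not (Diamond not p or Diamond p) holds vacuously. ✓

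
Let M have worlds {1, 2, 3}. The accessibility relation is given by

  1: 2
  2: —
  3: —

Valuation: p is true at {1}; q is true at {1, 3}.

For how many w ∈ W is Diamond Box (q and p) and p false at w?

1: Diamond Box (q and p) is T, p is T. ✓
2: Diamond Box (q and p) is F, p is F. ✗
3: Diamond Box (q and p) is F, p is F. ✗
Satisfying worlds: {1}.
So Diamond Box (q and p) and p fails at the other 2 worlds.

2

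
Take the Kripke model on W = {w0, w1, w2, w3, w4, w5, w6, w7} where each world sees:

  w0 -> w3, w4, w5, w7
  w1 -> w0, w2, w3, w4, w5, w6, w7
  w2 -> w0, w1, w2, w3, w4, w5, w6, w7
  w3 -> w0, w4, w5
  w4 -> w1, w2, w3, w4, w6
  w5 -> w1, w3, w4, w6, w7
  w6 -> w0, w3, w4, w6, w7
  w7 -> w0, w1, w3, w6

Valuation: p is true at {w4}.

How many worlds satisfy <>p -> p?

2

w0: <>p is T, p is F. ✗
w1: <>p is T, p is F. ✗
w2: <>p is T, p is F. ✗
w3: <>p is T, p is F. ✗
w4: <>p is T, p is T. ✓
w5: <>p is T, p is F. ✗
w6: <>p is T, p is F. ✗
w7: <>p is F, p is F. ✓
Satisfying worlds: {w4, w7}.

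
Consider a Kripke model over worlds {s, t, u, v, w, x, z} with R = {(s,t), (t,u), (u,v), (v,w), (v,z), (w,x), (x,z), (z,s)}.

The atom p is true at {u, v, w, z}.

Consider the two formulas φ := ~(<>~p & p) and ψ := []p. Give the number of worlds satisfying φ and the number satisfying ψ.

For ~(<>~p & p):
s: <>~p & p is F. ✓
t: <>~p & p is F. ✓
u: <>~p & p is F. ✓
v: <>~p & p is F. ✓
w: <>~p & p is T. ✗
x: <>~p & p is F. ✓
z: <>~p & p is T. ✗
— 5 worlds.
For []p:
s: successors {t}; p there: t:F. ✗
t: successors {u}; p there: u:T. ✓
u: successors {v}; p there: v:T. ✓
v: successors {w, z}; p there: w:T, z:T. ✓
w: successors {x}; p there: x:F. ✗
x: successors {z}; p there: z:T. ✓
z: successors {s}; p there: s:F. ✗
— 4 worlds.

5 and 4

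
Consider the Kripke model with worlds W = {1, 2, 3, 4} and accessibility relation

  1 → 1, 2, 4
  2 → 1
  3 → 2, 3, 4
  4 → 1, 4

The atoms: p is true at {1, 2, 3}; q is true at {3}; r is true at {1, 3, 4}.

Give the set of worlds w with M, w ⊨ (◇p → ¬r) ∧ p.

1: ◇p → ¬r is F, p is T. ✗
2: ◇p → ¬r is T, p is T. ✓
3: ◇p → ¬r is F, p is T. ✗
4: ◇p → ¬r is F, p is F. ✗

{2}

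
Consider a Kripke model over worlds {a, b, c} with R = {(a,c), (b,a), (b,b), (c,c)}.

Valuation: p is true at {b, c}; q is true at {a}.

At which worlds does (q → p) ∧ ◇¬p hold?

a: q → p is F, ◇¬p is F. ✗
b: q → p is T, ◇¬p is T. ✓
c: q → p is T, ◇¬p is F. ✗

{b}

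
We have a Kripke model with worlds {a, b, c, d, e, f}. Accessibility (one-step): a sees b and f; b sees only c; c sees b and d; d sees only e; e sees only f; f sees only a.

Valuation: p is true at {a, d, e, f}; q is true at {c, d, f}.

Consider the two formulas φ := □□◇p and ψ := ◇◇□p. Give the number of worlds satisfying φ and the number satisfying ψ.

For □□◇p:
a: successors {b, f}; □◇p there: b:T, f:T. ✓
b: successors {c}; □◇p there: c:F. ✗
c: successors {b, d}; □◇p there: b:T, d:T. ✓
d: successors {e}; □◇p there: e:T. ✓
e: successors {f}; □◇p there: f:T. ✓
f: successors {a}; □◇p there: a:F. ✗
— 4 worlds.
For ◇◇□p:
a: successors {b, f}; ◇□p there: b:F, f:F. ✗
b: successors {c}; ◇□p there: c:T. ✓
c: successors {b, d}; ◇□p there: b:F, d:T. ✓
d: successors {e}; ◇□p there: e:T. ✓
e: successors {f}; ◇□p there: f:F. ✗
f: successors {a}; ◇□p there: a:T. ✓
— 4 worlds.

4 and 4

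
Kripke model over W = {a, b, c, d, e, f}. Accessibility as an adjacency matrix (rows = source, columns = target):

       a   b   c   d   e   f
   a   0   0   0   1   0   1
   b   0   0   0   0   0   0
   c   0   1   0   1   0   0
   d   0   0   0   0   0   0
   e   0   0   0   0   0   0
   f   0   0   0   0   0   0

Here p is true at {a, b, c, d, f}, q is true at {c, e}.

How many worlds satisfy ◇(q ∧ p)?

a: successors {d, f}; q ∧ p there: d:F, f:F. ✗
b: no successors, so ◇(q ∧ p) fails. ✗
c: successors {b, d}; q ∧ p there: b:F, d:F. ✗
d: no successors, so ◇(q ∧ p) fails. ✗
e: no successors, so ◇(q ∧ p) fails. ✗
f: no successors, so ◇(q ∧ p) fails. ✗
Satisfying worlds: ∅.

0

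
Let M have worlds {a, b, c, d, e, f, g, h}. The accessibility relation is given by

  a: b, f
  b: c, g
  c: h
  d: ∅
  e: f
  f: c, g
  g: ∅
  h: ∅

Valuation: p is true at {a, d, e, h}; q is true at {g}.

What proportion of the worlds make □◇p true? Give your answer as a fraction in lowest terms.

3/8

a: successors {b, f}; ◇p there: b:F, f:F. ✗
b: successors {c, g}; ◇p there: c:T, g:F. ✗
c: successors {h}; ◇p there: h:F. ✗
d: no successors, so □◇p holds vacuously. ✓
e: successors {f}; ◇p there: f:F. ✗
f: successors {c, g}; ◇p there: c:T, g:F. ✗
g: no successors, so □◇p holds vacuously. ✓
h: no successors, so □◇p holds vacuously. ✓
That's 3 of 8 worlds, so 3/8.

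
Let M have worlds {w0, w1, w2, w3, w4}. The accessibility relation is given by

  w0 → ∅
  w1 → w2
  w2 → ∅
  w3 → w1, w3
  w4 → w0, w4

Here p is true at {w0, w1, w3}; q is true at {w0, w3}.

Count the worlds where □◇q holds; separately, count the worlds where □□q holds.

2 and 3

For □◇q:
w0: no successors, so □◇q holds vacuously. ✓
w1: successors {w2}; ◇q there: w2:F. ✗
w2: no successors, so □◇q holds vacuously. ✓
w3: successors {w1, w3}; ◇q there: w1:F, w3:T. ✗
w4: successors {w0, w4}; ◇q there: w0:F, w4:T. ✗
— 2 worlds.
For □□q:
w0: no successors, so □□q holds vacuously. ✓
w1: successors {w2}; □q there: w2:T. ✓
w2: no successors, so □□q holds vacuously. ✓
w3: successors {w1, w3}; □q there: w1:F, w3:F. ✗
w4: successors {w0, w4}; □q there: w0:T, w4:F. ✗
— 3 worlds.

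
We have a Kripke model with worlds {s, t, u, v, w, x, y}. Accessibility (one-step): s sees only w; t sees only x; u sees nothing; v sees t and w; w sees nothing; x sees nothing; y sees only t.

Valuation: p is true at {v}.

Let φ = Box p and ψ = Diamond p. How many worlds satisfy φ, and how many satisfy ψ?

3 and 0

For Box p:
s: successors {w}; p there: w:F. ✗
t: successors {x}; p there: x:F. ✗
u: no successors, so Box p holds vacuously. ✓
v: successors {t, w}; p there: t:F, w:F. ✗
w: no successors, so Box p holds vacuously. ✓
x: no successors, so Box p holds vacuously. ✓
y: successors {t}; p there: t:F. ✗
— 3 worlds.
For Diamond p:
s: successors {w}; p there: w:F. ✗
t: successors {x}; p there: x:F. ✗
u: no successors, so Diamond p fails. ✗
v: successors {t, w}; p there: t:F, w:F. ✗
w: no successors, so Diamond p fails. ✗
x: no successors, so Diamond p fails. ✗
y: successors {t}; p there: t:F. ✗
— 0 worlds.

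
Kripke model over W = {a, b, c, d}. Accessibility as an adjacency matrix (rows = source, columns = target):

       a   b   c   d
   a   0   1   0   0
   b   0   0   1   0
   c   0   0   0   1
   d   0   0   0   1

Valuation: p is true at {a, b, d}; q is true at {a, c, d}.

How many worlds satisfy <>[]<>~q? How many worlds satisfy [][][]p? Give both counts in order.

0 and 4

For <>[]<>~q:
a: successors {b}; []<>~q there: b:F. ✗
b: successors {c}; []<>~q there: c:F. ✗
c: successors {d}; []<>~q there: d:F. ✗
d: successors {d}; []<>~q there: d:F. ✗
— 0 worlds.
For [][][]p:
a: successors {b}; [][]p there: b:T. ✓
b: successors {c}; [][]p there: c:T. ✓
c: successors {d}; [][]p there: d:T. ✓
d: successors {d}; [][]p there: d:T. ✓
— 4 worlds.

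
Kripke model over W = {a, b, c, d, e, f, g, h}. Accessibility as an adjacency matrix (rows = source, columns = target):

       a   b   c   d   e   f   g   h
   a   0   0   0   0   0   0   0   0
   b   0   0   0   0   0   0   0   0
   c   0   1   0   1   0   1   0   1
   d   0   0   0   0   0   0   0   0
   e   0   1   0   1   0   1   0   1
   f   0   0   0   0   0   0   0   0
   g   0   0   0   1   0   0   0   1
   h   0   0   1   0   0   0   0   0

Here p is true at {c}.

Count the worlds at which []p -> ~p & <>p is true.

a: []p is T, ~p & <>p is F. ✗
b: []p is T, ~p & <>p is F. ✗
c: []p is F, ~p & <>p is F. ✓
d: []p is T, ~p & <>p is F. ✗
e: []p is F, ~p & <>p is F. ✓
f: []p is T, ~p & <>p is F. ✗
g: []p is F, ~p & <>p is F. ✓
h: []p is T, ~p & <>p is T. ✓
Satisfying worlds: {c, e, g, h}.

4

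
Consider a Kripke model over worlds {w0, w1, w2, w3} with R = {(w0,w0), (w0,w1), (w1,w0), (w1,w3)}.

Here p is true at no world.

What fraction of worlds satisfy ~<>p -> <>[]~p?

w0: ~<>p is T, <>[]~p is T. ✓
w1: ~<>p is T, <>[]~p is T. ✓
w2: ~<>p is T, <>[]~p is F. ✗
w3: ~<>p is T, <>[]~p is F. ✗
That's 2 of 4 worlds, so 2/4 = 1/2.

1/2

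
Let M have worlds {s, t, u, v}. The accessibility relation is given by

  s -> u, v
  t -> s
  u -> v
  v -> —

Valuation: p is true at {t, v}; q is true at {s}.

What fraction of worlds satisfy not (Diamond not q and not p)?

1/2

s: Diamond not q and not p is T. ✗
t: Diamond not q and not p is F. ✓
u: Diamond not q and not p is T. ✗
v: Diamond not q and not p is F. ✓
That's 2 of 4 worlds, so 2/4 = 1/2.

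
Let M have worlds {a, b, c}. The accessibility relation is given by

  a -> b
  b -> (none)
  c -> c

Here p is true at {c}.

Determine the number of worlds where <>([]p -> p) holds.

1

a: successors {b}; []p -> p there: b:F. ✗
b: no successors, so <>([]p -> p) fails. ✗
c: successors {c}; []p -> p there: c:T. ✓
Satisfying worlds: {c}.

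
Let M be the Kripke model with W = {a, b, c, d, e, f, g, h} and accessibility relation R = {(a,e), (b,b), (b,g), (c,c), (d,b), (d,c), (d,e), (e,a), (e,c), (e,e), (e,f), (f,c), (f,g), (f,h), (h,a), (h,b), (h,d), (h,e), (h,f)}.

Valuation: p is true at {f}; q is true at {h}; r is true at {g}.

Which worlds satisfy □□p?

{g}

a: successors {e}; □p there: e:F. ✗
b: successors {b, g}; □p there: b:F, g:T. ✗
c: successors {c}; □p there: c:F. ✗
d: successors {b, c, e}; □p there: b:F, c:F, e:F. ✗
e: successors {a, c, e, f}; □p there: a:F, c:F, e:F, f:F. ✗
f: successors {c, g, h}; □p there: c:F, g:T, h:F. ✗
g: no successors, so □□p holds vacuously. ✓
h: successors {a, b, d, e, f}; □p there: a:F, b:F, d:F, e:F, f:F. ✗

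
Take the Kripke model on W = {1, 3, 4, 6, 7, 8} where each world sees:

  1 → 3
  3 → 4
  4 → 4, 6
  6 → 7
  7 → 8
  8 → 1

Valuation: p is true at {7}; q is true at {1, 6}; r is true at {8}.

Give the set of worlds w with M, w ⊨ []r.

{7}

1: successors {3}; r there: 3:F. ✗
3: successors {4}; r there: 4:F. ✗
4: successors {4, 6}; r there: 4:F, 6:F. ✗
6: successors {7}; r there: 7:F. ✗
7: successors {8}; r there: 8:T. ✓
8: successors {1}; r there: 1:F. ✗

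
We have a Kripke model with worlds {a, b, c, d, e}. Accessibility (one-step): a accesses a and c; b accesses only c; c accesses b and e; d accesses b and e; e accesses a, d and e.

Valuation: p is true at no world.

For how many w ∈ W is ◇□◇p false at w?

5

a: successors {a, c}; □◇p there: a:F, c:F. ✗
b: successors {c}; □◇p there: c:F. ✗
c: successors {b, e}; □◇p there: b:F, e:F. ✗
d: successors {b, e}; □◇p there: b:F, e:F. ✗
e: successors {a, d, e}; □◇p there: a:F, d:F, e:F. ✗
Satisfying worlds: ∅.
So ◇□◇p fails at the other 5 worlds.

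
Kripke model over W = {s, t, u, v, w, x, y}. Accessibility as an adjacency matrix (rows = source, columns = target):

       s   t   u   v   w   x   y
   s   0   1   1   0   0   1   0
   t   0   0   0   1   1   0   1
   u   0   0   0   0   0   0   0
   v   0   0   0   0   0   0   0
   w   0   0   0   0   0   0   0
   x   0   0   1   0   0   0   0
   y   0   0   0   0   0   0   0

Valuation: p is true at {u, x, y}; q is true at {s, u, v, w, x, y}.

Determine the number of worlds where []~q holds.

4

s: successors {t, u, x}; ~q there: t:T, u:F, x:F. ✗
t: successors {v, w, y}; ~q there: v:F, w:F, y:F. ✗
u: no successors, so []~q holds vacuously. ✓
v: no successors, so []~q holds vacuously. ✓
w: no successors, so []~q holds vacuously. ✓
x: successors {u}; ~q there: u:F. ✗
y: no successors, so []~q holds vacuously. ✓
Satisfying worlds: {u, v, w, y}.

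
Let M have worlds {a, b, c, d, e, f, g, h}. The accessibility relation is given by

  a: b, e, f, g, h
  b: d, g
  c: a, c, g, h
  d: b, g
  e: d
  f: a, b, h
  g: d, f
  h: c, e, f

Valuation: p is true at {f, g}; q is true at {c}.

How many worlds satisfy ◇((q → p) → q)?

a: successors {b, e, f, g, h}; (q → p) → q there: b:F, e:F, f:F, g:F, h:F. ✗
b: successors {d, g}; (q → p) → q there: d:F, g:F. ✗
c: successors {a, c, g, h}; (q → p) → q there: a:F, c:T, g:F, h:F. ✓
d: successors {b, g}; (q → p) → q there: b:F, g:F. ✗
e: successors {d}; (q → p) → q there: d:F. ✗
f: successors {a, b, h}; (q → p) → q there: a:F, b:F, h:F. ✗
g: successors {d, f}; (q → p) → q there: d:F, f:F. ✗
h: successors {c, e, f}; (q → p) → q there: c:T, e:F, f:F. ✓
Satisfying worlds: {c, h}.

2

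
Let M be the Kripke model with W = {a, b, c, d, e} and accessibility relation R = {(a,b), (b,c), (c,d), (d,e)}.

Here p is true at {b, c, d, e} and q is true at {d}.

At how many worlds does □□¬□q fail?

2

a: successors {b}; □¬□q there: b:F. ✗
b: successors {c}; □¬□q there: c:T. ✓
c: successors {d}; □¬□q there: d:F. ✗
d: successors {e}; □¬□q there: e:T. ✓
e: no successors, so □□¬□q holds vacuously. ✓
Satisfying worlds: {b, d, e}.
So □□¬□q fails at the other 2 worlds.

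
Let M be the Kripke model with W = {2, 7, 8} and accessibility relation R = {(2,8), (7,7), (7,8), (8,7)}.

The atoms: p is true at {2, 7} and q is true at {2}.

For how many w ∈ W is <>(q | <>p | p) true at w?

3

2: successors {8}; q | <>p | p there: 8:T. ✓
7: successors {7, 8}; q | <>p | p there: 7:T, 8:T. ✓
8: successors {7}; q | <>p | p there: 7:T. ✓
Satisfying worlds: {2, 7, 8}.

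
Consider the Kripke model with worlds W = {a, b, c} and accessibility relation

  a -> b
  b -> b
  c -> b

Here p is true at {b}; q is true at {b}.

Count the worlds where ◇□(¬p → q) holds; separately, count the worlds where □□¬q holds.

3 and 0

For ◇□(¬p → q):
a: successors {b}; □(¬p → q) there: b:T. ✓
b: successors {b}; □(¬p → q) there: b:T. ✓
c: successors {b}; □(¬p → q) there: b:T. ✓
— 3 worlds.
For □□¬q:
a: successors {b}; □¬q there: b:F. ✗
b: successors {b}; □¬q there: b:F. ✗
c: successors {b}; □¬q there: b:F. ✗
— 0 worlds.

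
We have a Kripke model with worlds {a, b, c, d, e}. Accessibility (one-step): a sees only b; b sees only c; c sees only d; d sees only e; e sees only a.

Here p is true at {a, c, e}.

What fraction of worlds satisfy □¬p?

2/5

a: successors {b}; ¬p there: b:T. ✓
b: successors {c}; ¬p there: c:F. ✗
c: successors {d}; ¬p there: d:T. ✓
d: successors {e}; ¬p there: e:F. ✗
e: successors {a}; ¬p there: a:F. ✗
That's 2 of 5 worlds, so 2/5.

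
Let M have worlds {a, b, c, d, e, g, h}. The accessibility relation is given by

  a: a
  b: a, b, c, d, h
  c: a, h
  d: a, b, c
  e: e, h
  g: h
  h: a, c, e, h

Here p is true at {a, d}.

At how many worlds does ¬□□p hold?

a: □□p is T. ✗
b: □□p is F. ✓
c: □□p is F. ✓
d: □□p is F. ✓
e: □□p is F. ✓
g: □□p is F. ✓
h: □□p is F. ✓
Satisfying worlds: {b, c, d, e, g, h}.

6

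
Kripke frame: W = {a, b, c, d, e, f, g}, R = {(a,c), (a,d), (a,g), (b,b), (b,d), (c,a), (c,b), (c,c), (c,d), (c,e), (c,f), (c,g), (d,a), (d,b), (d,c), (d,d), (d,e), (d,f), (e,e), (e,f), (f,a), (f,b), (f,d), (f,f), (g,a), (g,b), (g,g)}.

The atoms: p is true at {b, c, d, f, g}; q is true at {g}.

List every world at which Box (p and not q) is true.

a: successors {c, d, g}; p and not q there: c:T, d:T, g:F. ✗
b: successors {b, d}; p and not q there: b:T, d:T. ✓
c: successors {a, b, c, d, e, f, g}; p and not q there: a:F, b:T, c:T, d:T, e:F, f:T, g:F. ✗
d: successors {a, b, c, d, e, f}; p and not q there: a:F, b:T, c:T, d:T, e:F, f:T. ✗
e: successors {e, f}; p and not q there: e:F, f:T. ✗
f: successors {a, b, d, f}; p and not q there: a:F, b:T, d:T, f:T. ✗
g: successors {a, b, g}; p and not q there: a:F, b:T, g:F. ✗

{b}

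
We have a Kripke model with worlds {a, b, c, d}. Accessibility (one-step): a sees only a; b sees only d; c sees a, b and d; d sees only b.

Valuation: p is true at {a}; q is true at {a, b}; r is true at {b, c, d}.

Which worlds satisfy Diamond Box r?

a: successors {a}; Box r there: a:F. ✗
b: successors {d}; Box r there: d:T. ✓
c: successors {a, b, d}; Box r there: a:F, b:T, d:T. ✓
d: successors {b}; Box r there: b:T. ✓

{b, c, d}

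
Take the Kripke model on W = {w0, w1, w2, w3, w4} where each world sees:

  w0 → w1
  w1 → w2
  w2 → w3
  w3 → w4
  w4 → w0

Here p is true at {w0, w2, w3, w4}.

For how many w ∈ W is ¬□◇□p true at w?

w0: □◇□p is T. ✗
w1: □◇□p is T. ✗
w2: □◇□p is T. ✗
w3: □◇□p is F. ✓
w4: □◇□p is T. ✗
Satisfying worlds: {w3}.

1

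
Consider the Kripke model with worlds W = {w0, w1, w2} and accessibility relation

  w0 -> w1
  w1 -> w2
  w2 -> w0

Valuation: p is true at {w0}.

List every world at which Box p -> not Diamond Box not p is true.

{w0, w1}

w0: Box p is F, not Diamond Box not p is F. ✓
w1: Box p is F, not Diamond Box not p is T. ✓
w2: Box p is T, not Diamond Box not p is F. ✗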